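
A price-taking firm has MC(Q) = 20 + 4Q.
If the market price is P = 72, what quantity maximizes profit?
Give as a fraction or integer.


In perfect competition, profit is maximized where P = MC.
72 = 20 + 4Q
52 = 4Q
Q* = 52/4 = 13

13


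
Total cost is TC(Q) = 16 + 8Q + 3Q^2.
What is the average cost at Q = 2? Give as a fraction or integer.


TC(2) = 16 + 8*2 + 3*2^2
TC(2) = 16 + 16 + 12 = 44
AC = TC/Q = 44/2 = 22

22


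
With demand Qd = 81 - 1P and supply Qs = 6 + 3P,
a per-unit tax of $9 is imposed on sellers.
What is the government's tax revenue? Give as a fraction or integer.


With tax on sellers, new supply: Qs' = 6 + 3(P - 9)
= 3P - 21
New equilibrium quantity:
Q_new = 111/2
Tax revenue = tax * Q_new = 9 * 111/2 = 999/2

999/2


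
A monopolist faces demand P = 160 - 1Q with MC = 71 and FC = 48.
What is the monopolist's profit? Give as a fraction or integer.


MR = MC: 160 - 2Q = 71
Q* = 89/2
P* = 160 - 1*89/2 = 231/2
Profit = (P* - MC)*Q* - FC
= (231/2 - 71)*89/2 - 48
= 89/2*89/2 - 48
= 7921/4 - 48 = 7729/4

7729/4


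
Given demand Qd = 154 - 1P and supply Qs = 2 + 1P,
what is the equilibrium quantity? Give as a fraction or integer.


First find equilibrium price:
154 - 1P = 2 + 1P
P* = 152/2 = 76
Then substitute into demand:
Q* = 154 - 1 * 76 = 78

78


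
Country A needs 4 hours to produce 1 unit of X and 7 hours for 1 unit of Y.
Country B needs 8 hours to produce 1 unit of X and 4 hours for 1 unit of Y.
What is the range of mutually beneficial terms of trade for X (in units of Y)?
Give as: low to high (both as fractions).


Opportunity cost of X for Country A = hours_X / hours_Y = 4/7 = 4/7 units of Y
Opportunity cost of X for Country B = hours_X / hours_Y = 8/4 = 2 units of Y
Terms of trade must be between the two opportunity costs.
Range: 4/7 to 2

4/7 to 2


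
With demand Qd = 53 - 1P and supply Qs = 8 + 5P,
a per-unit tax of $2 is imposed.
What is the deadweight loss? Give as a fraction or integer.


Pre-tax equilibrium quantity: Q* = 91/2
Post-tax equilibrium quantity: Q_tax = 263/6
Reduction in quantity: Q* - Q_tax = 5/3
DWL = (1/2) * tax * (Q* - Q_tax)
DWL = (1/2) * 2 * 5/3 = 5/3

5/3


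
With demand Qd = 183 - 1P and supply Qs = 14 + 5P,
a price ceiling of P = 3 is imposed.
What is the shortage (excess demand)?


At P = 3:
Qd = 183 - 1*3 = 180
Qs = 14 + 5*3 = 29
Shortage = Qd - Qs = 180 - 29 = 151

151


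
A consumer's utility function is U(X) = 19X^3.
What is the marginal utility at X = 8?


MU = dU/dX = 19*3*X^(3-1)
MU = 57*X^2
At X = 8:
MU = 57 * 8^2
MU = 57 * 64 = 3648

3648


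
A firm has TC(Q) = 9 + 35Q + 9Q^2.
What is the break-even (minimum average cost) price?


AC(Q) = 9/Q + 35 + 9Q
To minimize: dAC/dQ = -9/Q^2 + 9 = 0
Q^2 = 9/9 = 1
Q* = 1
Min AC = 9/1 + 35 + 9*1
Min AC = 9 + 35 + 9 = 53

53


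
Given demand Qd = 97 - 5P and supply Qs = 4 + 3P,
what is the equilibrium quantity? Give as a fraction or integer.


First find equilibrium price:
97 - 5P = 4 + 3P
P* = 93/8 = 93/8
Then substitute into demand:
Q* = 97 - 5 * 93/8 = 311/8

311/8


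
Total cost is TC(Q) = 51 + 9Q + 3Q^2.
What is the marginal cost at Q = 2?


MC = dTC/dQ = 9 + 2*3*Q
At Q = 2:
MC = 9 + 6*2
MC = 9 + 12 = 21

21


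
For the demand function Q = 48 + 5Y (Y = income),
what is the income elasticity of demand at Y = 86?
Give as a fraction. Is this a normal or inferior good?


dQ/dY = 5
At Y = 86: Q = 48 + 5*86 = 478
Ey = (dQ/dY)(Y/Q) = 5 * 86 / 478 = 215/239
Since Ey > 0, this is a normal good.

215/239 (normal good)


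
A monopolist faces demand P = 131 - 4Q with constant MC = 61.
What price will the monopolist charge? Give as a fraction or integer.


MR = 131 - 8Q
Set MR = MC: 131 - 8Q = 61
Q* = 35/4
Substitute into demand:
P* = 131 - 4*35/4 = 96

96


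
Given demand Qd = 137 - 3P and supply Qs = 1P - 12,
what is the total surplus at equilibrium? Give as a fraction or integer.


Find equilibrium: 137 - 3P = 1P - 12
137 + 12 = 4P
P* = 149/4 = 149/4
Q* = 1*149/4 - 12 = 101/4
Inverse demand: P = 137/3 - Q/3, so P_max = 137/3
Inverse supply: P = 12 + Q/1, so P_min = 12
CS = (1/2) * 101/4 * (137/3 - 149/4) = 10201/96
PS = (1/2) * 101/4 * (149/4 - 12) = 10201/32
TS = CS + PS = 10201/96 + 10201/32 = 10201/24

10201/24


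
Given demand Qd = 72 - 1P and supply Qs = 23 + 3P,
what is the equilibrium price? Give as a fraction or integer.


At equilibrium, Qd = Qs.
72 - 1P = 23 + 3P
72 - 23 = 1P + 3P
49 = 4P
P* = 49/4 = 49/4

49/4


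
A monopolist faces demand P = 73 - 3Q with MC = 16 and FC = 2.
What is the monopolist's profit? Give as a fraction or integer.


MR = MC: 73 - 6Q = 16
Q* = 19/2
P* = 73 - 3*19/2 = 89/2
Profit = (P* - MC)*Q* - FC
= (89/2 - 16)*19/2 - 2
= 57/2*19/2 - 2
= 1083/4 - 2 = 1075/4

1075/4


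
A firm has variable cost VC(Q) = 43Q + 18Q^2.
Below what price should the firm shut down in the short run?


AVC(Q) = VC(Q)/Q = 43 + 18Q
AVC is increasing in Q, so minimum AVC is at Q -> 0+.
Min AVC = 43
The firm should shut down if P < 43.

43


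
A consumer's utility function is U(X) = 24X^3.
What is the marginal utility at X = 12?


MU = dU/dX = 24*3*X^(3-1)
MU = 72*X^2
At X = 12:
MU = 72 * 12^2
MU = 72 * 144 = 10368

10368


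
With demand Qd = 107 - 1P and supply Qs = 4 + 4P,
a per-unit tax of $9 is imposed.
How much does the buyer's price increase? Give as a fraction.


With a per-unit tax, the buyer's price increase depends on relative slopes.
Supply slope: d = 4, Demand slope: b = 1
Buyer's price increase = d * tax / (b + d)
= 4 * 9 / (1 + 4)
= 36 / 5 = 36/5

36/5


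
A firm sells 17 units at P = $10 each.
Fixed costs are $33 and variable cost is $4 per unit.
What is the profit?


Total Revenue = P * Q = 10 * 17 = $170
Total Cost = FC + VC*Q = 33 + 4*17 = $101
Profit = TR - TC = 170 - 101 = $69

$69


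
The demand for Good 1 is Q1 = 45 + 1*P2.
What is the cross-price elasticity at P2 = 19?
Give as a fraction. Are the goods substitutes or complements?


dQ1/dP2 = 1
At P2 = 19: Q1 = 45 + 1*19 = 64
Exy = (dQ1/dP2)(P2/Q1) = 1 * 19 / 64 = 19/64
Since Exy > 0, the goods are substitutes.

19/64 (substitutes)


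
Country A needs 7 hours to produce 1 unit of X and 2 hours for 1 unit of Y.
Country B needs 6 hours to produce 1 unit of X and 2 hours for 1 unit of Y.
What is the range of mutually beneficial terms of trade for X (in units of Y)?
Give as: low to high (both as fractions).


Opportunity cost of X for Country A = hours_X / hours_Y = 7/2 = 7/2 units of Y
Opportunity cost of X for Country B = hours_X / hours_Y = 6/2 = 3 units of Y
Terms of trade must be between the two opportunity costs.
Range: 3 to 7/2

3 to 7/2


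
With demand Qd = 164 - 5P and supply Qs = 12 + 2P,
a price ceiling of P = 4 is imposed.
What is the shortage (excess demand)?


At P = 4:
Qd = 164 - 5*4 = 144
Qs = 12 + 2*4 = 20
Shortage = Qd - Qs = 144 - 20 = 124

124


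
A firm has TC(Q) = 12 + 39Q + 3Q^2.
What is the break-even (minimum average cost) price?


AC(Q) = 12/Q + 39 + 3Q
To minimize: dAC/dQ = -12/Q^2 + 3 = 0
Q^2 = 12/3 = 4
Q* = 2
Min AC = 12/2 + 39 + 3*2
Min AC = 6 + 39 + 6 = 51

51


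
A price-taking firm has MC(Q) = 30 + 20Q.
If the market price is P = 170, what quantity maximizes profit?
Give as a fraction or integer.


In perfect competition, profit is maximized where P = MC.
170 = 30 + 20Q
140 = 20Q
Q* = 140/20 = 7

7


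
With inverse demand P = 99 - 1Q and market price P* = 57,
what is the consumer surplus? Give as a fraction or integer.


Maximum willingness to pay (at Q=0): P_max = 99
Quantity demanded at P* = 57:
Q* = (99 - 57)/1 = 42
CS = (1/2) * Q* * (P_max - P*)
CS = (1/2) * 42 * (99 - 57)
CS = (1/2) * 42 * 42 = 882

882


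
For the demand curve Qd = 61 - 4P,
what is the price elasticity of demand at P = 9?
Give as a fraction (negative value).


dQ/dP = -4
At P = 9: Q = 61 - 4*9 = 25
E = (dQ/dP)(P/Q) = (-4)(9/25) = -36/25

-36/25


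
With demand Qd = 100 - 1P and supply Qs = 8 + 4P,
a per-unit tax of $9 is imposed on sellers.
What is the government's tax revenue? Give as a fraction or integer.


With tax on sellers, new supply: Qs' = 8 + 4(P - 9)
= 4P - 28
New equilibrium quantity:
Q_new = 372/5
Tax revenue = tax * Q_new = 9 * 372/5 = 3348/5

3348/5


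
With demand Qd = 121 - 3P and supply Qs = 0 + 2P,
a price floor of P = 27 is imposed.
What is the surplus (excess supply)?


At P = 27:
Qd = 121 - 3*27 = 40
Qs = 0 + 2*27 = 54
Surplus = Qs - Qd = 54 - 40 = 14

14


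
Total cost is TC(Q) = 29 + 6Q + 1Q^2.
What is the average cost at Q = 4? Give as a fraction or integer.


TC(4) = 29 + 6*4 + 1*4^2
TC(4) = 29 + 24 + 16 = 69
AC = TC/Q = 69/4 = 69/4

69/4


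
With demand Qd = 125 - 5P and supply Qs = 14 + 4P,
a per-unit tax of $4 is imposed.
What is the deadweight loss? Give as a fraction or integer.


Pre-tax equilibrium quantity: Q* = 190/3
Post-tax equilibrium quantity: Q_tax = 490/9
Reduction in quantity: Q* - Q_tax = 80/9
DWL = (1/2) * tax * (Q* - Q_tax)
DWL = (1/2) * 4 * 80/9 = 160/9

160/9


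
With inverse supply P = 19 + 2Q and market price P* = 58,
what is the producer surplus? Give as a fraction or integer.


Minimum supply price (at Q=0): P_min = 19
Quantity supplied at P* = 58:
Q* = (58 - 19)/2 = 39/2
PS = (1/2) * Q* * (P* - P_min)
PS = (1/2) * 39/2 * (58 - 19)
PS = (1/2) * 39/2 * 39 = 1521/4

1521/4


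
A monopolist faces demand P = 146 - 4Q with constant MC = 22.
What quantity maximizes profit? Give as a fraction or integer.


TR = P*Q = (146 - 4Q)Q = 146Q - 4Q^2
MR = dTR/dQ = 146 - 8Q
Set MR = MC:
146 - 8Q = 22
124 = 8Q
Q* = 124/8 = 31/2

31/2


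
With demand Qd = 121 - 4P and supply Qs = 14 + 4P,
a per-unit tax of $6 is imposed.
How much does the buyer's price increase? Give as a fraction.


With a per-unit tax, the buyer's price increase depends on relative slopes.
Supply slope: d = 4, Demand slope: b = 4
Buyer's price increase = d * tax / (b + d)
= 4 * 6 / (4 + 4)
= 24 / 8 = 3

3


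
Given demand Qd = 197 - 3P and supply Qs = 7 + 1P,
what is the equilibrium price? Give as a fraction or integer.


At equilibrium, Qd = Qs.
197 - 3P = 7 + 1P
197 - 7 = 3P + 1P
190 = 4P
P* = 190/4 = 95/2

95/2


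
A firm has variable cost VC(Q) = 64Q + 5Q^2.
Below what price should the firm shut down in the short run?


AVC(Q) = VC(Q)/Q = 64 + 5Q
AVC is increasing in Q, so minimum AVC is at Q -> 0+.
Min AVC = 64
The firm should shut down if P < 64.

64


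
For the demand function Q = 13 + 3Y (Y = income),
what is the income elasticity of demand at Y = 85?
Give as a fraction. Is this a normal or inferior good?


dQ/dY = 3
At Y = 85: Q = 13 + 3*85 = 268
Ey = (dQ/dY)(Y/Q) = 3 * 85 / 268 = 255/268
Since Ey > 0, this is a normal good.

255/268 (normal good)


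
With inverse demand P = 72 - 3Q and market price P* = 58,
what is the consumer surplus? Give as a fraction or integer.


Maximum willingness to pay (at Q=0): P_max = 72
Quantity demanded at P* = 58:
Q* = (72 - 58)/3 = 14/3
CS = (1/2) * Q* * (P_max - P*)
CS = (1/2) * 14/3 * (72 - 58)
CS = (1/2) * 14/3 * 14 = 98/3

98/3


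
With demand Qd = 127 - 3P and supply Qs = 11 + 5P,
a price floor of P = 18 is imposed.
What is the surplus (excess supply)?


At P = 18:
Qd = 127 - 3*18 = 73
Qs = 11 + 5*18 = 101
Surplus = Qs - Qd = 101 - 73 = 28

28


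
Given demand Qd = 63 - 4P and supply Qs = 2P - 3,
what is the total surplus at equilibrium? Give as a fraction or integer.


Find equilibrium: 63 - 4P = 2P - 3
63 + 3 = 6P
P* = 66/6 = 11
Q* = 2*11 - 3 = 19
Inverse demand: P = 63/4 - Q/4, so P_max = 63/4
Inverse supply: P = 3/2 + Q/2, so P_min = 3/2
CS = (1/2) * 19 * (63/4 - 11) = 361/8
PS = (1/2) * 19 * (11 - 3/2) = 361/4
TS = CS + PS = 361/8 + 361/4 = 1083/8

1083/8


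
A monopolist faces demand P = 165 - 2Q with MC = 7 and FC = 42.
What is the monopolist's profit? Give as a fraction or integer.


MR = MC: 165 - 4Q = 7
Q* = 79/2
P* = 165 - 2*79/2 = 86
Profit = (P* - MC)*Q* - FC
= (86 - 7)*79/2 - 42
= 79*79/2 - 42
= 6241/2 - 42 = 6157/2

6157/2


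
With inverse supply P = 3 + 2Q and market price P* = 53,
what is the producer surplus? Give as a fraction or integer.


Minimum supply price (at Q=0): P_min = 3
Quantity supplied at P* = 53:
Q* = (53 - 3)/2 = 25
PS = (1/2) * Q* * (P* - P_min)
PS = (1/2) * 25 * (53 - 3)
PS = (1/2) * 25 * 50 = 625

625


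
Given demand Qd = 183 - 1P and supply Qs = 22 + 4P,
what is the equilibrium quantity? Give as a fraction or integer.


First find equilibrium price:
183 - 1P = 22 + 4P
P* = 161/5 = 161/5
Then substitute into demand:
Q* = 183 - 1 * 161/5 = 754/5

754/5


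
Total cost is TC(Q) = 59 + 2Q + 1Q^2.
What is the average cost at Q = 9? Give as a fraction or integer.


TC(9) = 59 + 2*9 + 1*9^2
TC(9) = 59 + 18 + 81 = 158
AC = TC/Q = 158/9 = 158/9

158/9


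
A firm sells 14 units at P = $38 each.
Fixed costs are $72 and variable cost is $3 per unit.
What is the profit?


Total Revenue = P * Q = 38 * 14 = $532
Total Cost = FC + VC*Q = 72 + 3*14 = $114
Profit = TR - TC = 532 - 114 = $418

$418


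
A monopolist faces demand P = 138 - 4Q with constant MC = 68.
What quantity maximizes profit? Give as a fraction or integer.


TR = P*Q = (138 - 4Q)Q = 138Q - 4Q^2
MR = dTR/dQ = 138 - 8Q
Set MR = MC:
138 - 8Q = 68
70 = 8Q
Q* = 70/8 = 35/4

35/4


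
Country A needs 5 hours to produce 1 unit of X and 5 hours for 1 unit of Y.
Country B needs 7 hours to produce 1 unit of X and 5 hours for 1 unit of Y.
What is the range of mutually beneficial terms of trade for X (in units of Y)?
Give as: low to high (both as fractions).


Opportunity cost of X for Country A = hours_X / hours_Y = 5/5 = 1 units of Y
Opportunity cost of X for Country B = hours_X / hours_Y = 7/5 = 7/5 units of Y
Terms of trade must be between the two opportunity costs.
Range: 1 to 7/5

1 to 7/5


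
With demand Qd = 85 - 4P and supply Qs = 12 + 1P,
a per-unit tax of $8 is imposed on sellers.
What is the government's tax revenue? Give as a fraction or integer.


With tax on sellers, new supply: Qs' = 12 + 1(P - 8)
= 4 + 1P
New equilibrium quantity:
Q_new = 101/5
Tax revenue = tax * Q_new = 8 * 101/5 = 808/5

808/5


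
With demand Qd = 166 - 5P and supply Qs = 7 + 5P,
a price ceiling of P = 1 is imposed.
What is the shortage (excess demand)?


At P = 1:
Qd = 166 - 5*1 = 161
Qs = 7 + 5*1 = 12
Shortage = Qd - Qs = 161 - 12 = 149

149


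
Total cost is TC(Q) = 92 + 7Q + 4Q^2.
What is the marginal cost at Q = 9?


MC = dTC/dQ = 7 + 2*4*Q
At Q = 9:
MC = 7 + 8*9
MC = 7 + 72 = 79

79


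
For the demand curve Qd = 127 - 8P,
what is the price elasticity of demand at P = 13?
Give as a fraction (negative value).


dQ/dP = -8
At P = 13: Q = 127 - 8*13 = 23
E = (dQ/dP)(P/Q) = (-8)(13/23) = -104/23

-104/23


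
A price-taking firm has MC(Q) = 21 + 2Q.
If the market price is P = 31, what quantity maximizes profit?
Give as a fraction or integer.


In perfect competition, profit is maximized where P = MC.
31 = 21 + 2Q
10 = 2Q
Q* = 10/2 = 5

5


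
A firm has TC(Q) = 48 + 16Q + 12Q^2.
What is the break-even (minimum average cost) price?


AC(Q) = 48/Q + 16 + 12Q
To minimize: dAC/dQ = -48/Q^2 + 12 = 0
Q^2 = 48/12 = 4
Q* = 2
Min AC = 48/2 + 16 + 12*2
Min AC = 24 + 16 + 24 = 64

64


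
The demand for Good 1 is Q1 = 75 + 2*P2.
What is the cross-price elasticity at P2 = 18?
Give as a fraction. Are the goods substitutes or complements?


dQ1/dP2 = 2
At P2 = 18: Q1 = 75 + 2*18 = 111
Exy = (dQ1/dP2)(P2/Q1) = 2 * 18 / 111 = 12/37
Since Exy > 0, the goods are substitutes.

12/37 (substitutes)


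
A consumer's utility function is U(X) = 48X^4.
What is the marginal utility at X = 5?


MU = dU/dX = 48*4*X^(4-1)
MU = 192*X^3
At X = 5:
MU = 192 * 5^3
MU = 192 * 125 = 24000

24000


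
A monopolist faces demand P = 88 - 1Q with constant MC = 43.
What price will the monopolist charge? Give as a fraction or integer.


MR = 88 - 2Q
Set MR = MC: 88 - 2Q = 43
Q* = 45/2
Substitute into demand:
P* = 88 - 1*45/2 = 131/2

131/2


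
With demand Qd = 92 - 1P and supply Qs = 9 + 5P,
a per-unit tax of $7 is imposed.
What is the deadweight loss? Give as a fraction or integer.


Pre-tax equilibrium quantity: Q* = 469/6
Post-tax equilibrium quantity: Q_tax = 217/3
Reduction in quantity: Q* - Q_tax = 35/6
DWL = (1/2) * tax * (Q* - Q_tax)
DWL = (1/2) * 7 * 35/6 = 245/12

245/12


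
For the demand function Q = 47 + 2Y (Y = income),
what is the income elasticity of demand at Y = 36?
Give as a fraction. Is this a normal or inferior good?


dQ/dY = 2
At Y = 36: Q = 47 + 2*36 = 119
Ey = (dQ/dY)(Y/Q) = 2 * 36 / 119 = 72/119
Since Ey > 0, this is a normal good.

72/119 (normal good)


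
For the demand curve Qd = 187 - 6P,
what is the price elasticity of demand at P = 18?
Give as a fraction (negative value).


dQ/dP = -6
At P = 18: Q = 187 - 6*18 = 79
E = (dQ/dP)(P/Q) = (-6)(18/79) = -108/79

-108/79


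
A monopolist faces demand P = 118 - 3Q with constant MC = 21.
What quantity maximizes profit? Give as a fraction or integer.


TR = P*Q = (118 - 3Q)Q = 118Q - 3Q^2
MR = dTR/dQ = 118 - 6Q
Set MR = MC:
118 - 6Q = 21
97 = 6Q
Q* = 97/6 = 97/6

97/6


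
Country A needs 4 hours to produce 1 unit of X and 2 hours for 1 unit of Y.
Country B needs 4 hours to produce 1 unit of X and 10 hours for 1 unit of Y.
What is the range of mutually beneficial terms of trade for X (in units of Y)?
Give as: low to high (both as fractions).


Opportunity cost of X for Country A = hours_X / hours_Y = 4/2 = 2 units of Y
Opportunity cost of X for Country B = hours_X / hours_Y = 4/10 = 2/5 units of Y
Terms of trade must be between the two opportunity costs.
Range: 2/5 to 2

2/5 to 2


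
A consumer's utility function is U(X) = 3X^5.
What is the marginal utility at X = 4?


MU = dU/dX = 3*5*X^(5-1)
MU = 15*X^4
At X = 4:
MU = 15 * 4^4
MU = 15 * 256 = 3840

3840


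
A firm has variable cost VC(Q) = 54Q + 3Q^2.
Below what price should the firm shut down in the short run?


AVC(Q) = VC(Q)/Q = 54 + 3Q
AVC is increasing in Q, so minimum AVC is at Q -> 0+.
Min AVC = 54
The firm should shut down if P < 54.

54


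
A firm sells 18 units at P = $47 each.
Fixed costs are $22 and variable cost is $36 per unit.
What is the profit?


Total Revenue = P * Q = 47 * 18 = $846
Total Cost = FC + VC*Q = 22 + 36*18 = $670
Profit = TR - TC = 846 - 670 = $176

$176


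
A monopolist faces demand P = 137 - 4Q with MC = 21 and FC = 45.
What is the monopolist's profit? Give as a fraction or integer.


MR = MC: 137 - 8Q = 21
Q* = 29/2
P* = 137 - 4*29/2 = 79
Profit = (P* - MC)*Q* - FC
= (79 - 21)*29/2 - 45
= 58*29/2 - 45
= 841 - 45 = 796

796


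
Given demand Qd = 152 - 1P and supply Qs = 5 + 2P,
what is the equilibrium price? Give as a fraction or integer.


At equilibrium, Qd = Qs.
152 - 1P = 5 + 2P
152 - 5 = 1P + 2P
147 = 3P
P* = 147/3 = 49

49


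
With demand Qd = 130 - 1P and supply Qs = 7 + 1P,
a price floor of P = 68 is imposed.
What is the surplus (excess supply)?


At P = 68:
Qd = 130 - 1*68 = 62
Qs = 7 + 1*68 = 75
Surplus = Qs - Qd = 75 - 62 = 13

13


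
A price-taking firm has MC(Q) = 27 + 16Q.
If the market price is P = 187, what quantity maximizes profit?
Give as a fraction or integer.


In perfect competition, profit is maximized where P = MC.
187 = 27 + 16Q
160 = 16Q
Q* = 160/16 = 10

10


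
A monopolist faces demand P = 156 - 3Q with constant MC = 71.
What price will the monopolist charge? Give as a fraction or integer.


MR = 156 - 6Q
Set MR = MC: 156 - 6Q = 71
Q* = 85/6
Substitute into demand:
P* = 156 - 3*85/6 = 227/2

227/2


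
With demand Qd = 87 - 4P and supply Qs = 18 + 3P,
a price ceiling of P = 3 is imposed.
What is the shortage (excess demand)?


At P = 3:
Qd = 87 - 4*3 = 75
Qs = 18 + 3*3 = 27
Shortage = Qd - Qs = 75 - 27 = 48

48


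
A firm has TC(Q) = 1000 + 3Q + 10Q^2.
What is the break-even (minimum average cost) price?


AC(Q) = 1000/Q + 3 + 10Q
To minimize: dAC/dQ = -1000/Q^2 + 10 = 0
Q^2 = 1000/10 = 100
Q* = 10
Min AC = 1000/10 + 3 + 10*10
Min AC = 100 + 3 + 100 = 203

203


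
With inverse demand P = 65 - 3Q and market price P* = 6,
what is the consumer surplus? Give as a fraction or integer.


Maximum willingness to pay (at Q=0): P_max = 65
Quantity demanded at P* = 6:
Q* = (65 - 6)/3 = 59/3
CS = (1/2) * Q* * (P_max - P*)
CS = (1/2) * 59/3 * (65 - 6)
CS = (1/2) * 59/3 * 59 = 3481/6

3481/6


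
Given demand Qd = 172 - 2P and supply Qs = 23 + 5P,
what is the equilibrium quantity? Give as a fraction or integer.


First find equilibrium price:
172 - 2P = 23 + 5P
P* = 149/7 = 149/7
Then substitute into demand:
Q* = 172 - 2 * 149/7 = 906/7

906/7


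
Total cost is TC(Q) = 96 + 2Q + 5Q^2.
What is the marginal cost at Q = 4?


MC = dTC/dQ = 2 + 2*5*Q
At Q = 4:
MC = 2 + 10*4
MC = 2 + 40 = 42

42


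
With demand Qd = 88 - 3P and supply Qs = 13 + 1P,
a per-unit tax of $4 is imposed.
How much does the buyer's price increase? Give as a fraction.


With a per-unit tax, the buyer's price increase depends on relative slopes.
Supply slope: d = 1, Demand slope: b = 3
Buyer's price increase = d * tax / (b + d)
= 1 * 4 / (3 + 1)
= 4 / 4 = 1

1


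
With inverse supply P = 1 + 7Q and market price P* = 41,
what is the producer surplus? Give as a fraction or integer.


Minimum supply price (at Q=0): P_min = 1
Quantity supplied at P* = 41:
Q* = (41 - 1)/7 = 40/7
PS = (1/2) * Q* * (P* - P_min)
PS = (1/2) * 40/7 * (41 - 1)
PS = (1/2) * 40/7 * 40 = 800/7

800/7


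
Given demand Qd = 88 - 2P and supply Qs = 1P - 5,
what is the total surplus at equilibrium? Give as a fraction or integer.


Find equilibrium: 88 - 2P = 1P - 5
88 + 5 = 3P
P* = 93/3 = 31
Q* = 1*31 - 5 = 26
Inverse demand: P = 44 - Q/2, so P_max = 44
Inverse supply: P = 5 + Q/1, so P_min = 5
CS = (1/2) * 26 * (44 - 31) = 169
PS = (1/2) * 26 * (31 - 5) = 338
TS = CS + PS = 169 + 338 = 507

507


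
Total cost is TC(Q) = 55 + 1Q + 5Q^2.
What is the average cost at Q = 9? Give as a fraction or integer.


TC(9) = 55 + 1*9 + 5*9^2
TC(9) = 55 + 9 + 405 = 469
AC = TC/Q = 469/9 = 469/9

469/9


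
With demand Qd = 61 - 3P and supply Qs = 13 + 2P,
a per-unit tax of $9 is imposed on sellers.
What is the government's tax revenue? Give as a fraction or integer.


With tax on sellers, new supply: Qs' = 13 + 2(P - 9)
= 2P - 5
New equilibrium quantity:
Q_new = 107/5
Tax revenue = tax * Q_new = 9 * 107/5 = 963/5

963/5


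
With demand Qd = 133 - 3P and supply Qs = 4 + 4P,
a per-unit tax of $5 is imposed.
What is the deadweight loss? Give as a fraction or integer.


Pre-tax equilibrium quantity: Q* = 544/7
Post-tax equilibrium quantity: Q_tax = 484/7
Reduction in quantity: Q* - Q_tax = 60/7
DWL = (1/2) * tax * (Q* - Q_tax)
DWL = (1/2) * 5 * 60/7 = 150/7

150/7


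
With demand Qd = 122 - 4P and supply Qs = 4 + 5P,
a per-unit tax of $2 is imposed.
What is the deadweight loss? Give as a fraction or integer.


Pre-tax equilibrium quantity: Q* = 626/9
Post-tax equilibrium quantity: Q_tax = 586/9
Reduction in quantity: Q* - Q_tax = 40/9
DWL = (1/2) * tax * (Q* - Q_tax)
DWL = (1/2) * 2 * 40/9 = 40/9

40/9


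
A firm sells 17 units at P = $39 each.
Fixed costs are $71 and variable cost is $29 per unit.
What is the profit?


Total Revenue = P * Q = 39 * 17 = $663
Total Cost = FC + VC*Q = 71 + 29*17 = $564
Profit = TR - TC = 663 - 564 = $99

$99


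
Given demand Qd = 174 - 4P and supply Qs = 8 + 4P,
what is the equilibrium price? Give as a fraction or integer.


At equilibrium, Qd = Qs.
174 - 4P = 8 + 4P
174 - 8 = 4P + 4P
166 = 8P
P* = 166/8 = 83/4

83/4


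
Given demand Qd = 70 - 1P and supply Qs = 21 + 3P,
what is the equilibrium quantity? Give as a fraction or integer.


First find equilibrium price:
70 - 1P = 21 + 3P
P* = 49/4 = 49/4
Then substitute into demand:
Q* = 70 - 1 * 49/4 = 231/4

231/4


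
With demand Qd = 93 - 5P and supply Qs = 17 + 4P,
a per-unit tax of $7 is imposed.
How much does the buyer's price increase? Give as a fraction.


With a per-unit tax, the buyer's price increase depends on relative slopes.
Supply slope: d = 4, Demand slope: b = 5
Buyer's price increase = d * tax / (b + d)
= 4 * 7 / (5 + 4)
= 28 / 9 = 28/9

28/9


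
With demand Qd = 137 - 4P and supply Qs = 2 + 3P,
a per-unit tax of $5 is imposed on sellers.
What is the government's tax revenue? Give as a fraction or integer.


With tax on sellers, new supply: Qs' = 2 + 3(P - 5)
= 3P - 13
New equilibrium quantity:
Q_new = 359/7
Tax revenue = tax * Q_new = 5 * 359/7 = 1795/7

1795/7


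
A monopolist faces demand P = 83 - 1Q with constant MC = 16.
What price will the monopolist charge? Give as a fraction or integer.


MR = 83 - 2Q
Set MR = MC: 83 - 2Q = 16
Q* = 67/2
Substitute into demand:
P* = 83 - 1*67/2 = 99/2

99/2


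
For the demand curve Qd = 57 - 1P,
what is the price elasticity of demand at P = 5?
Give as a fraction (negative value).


dQ/dP = -1
At P = 5: Q = 57 - 1*5 = 52
E = (dQ/dP)(P/Q) = (-1)(5/52) = -5/52

-5/52


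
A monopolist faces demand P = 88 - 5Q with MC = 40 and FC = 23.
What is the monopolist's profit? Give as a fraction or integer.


MR = MC: 88 - 10Q = 40
Q* = 24/5
P* = 88 - 5*24/5 = 64
Profit = (P* - MC)*Q* - FC
= (64 - 40)*24/5 - 23
= 24*24/5 - 23
= 576/5 - 23 = 461/5

461/5


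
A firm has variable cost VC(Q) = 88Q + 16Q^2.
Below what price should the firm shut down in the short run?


AVC(Q) = VC(Q)/Q = 88 + 16Q
AVC is increasing in Q, so minimum AVC is at Q -> 0+.
Min AVC = 88
The firm should shut down if P < 88.

88


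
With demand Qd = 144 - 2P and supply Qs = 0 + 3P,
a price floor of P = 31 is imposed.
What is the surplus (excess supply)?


At P = 31:
Qd = 144 - 2*31 = 82
Qs = 0 + 3*31 = 93
Surplus = Qs - Qd = 93 - 82 = 11

11


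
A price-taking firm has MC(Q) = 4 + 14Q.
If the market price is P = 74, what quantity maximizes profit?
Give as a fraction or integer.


In perfect competition, profit is maximized where P = MC.
74 = 4 + 14Q
70 = 14Q
Q* = 70/14 = 5

5


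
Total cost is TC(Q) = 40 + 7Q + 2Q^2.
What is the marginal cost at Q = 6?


MC = dTC/dQ = 7 + 2*2*Q
At Q = 6:
MC = 7 + 4*6
MC = 7 + 24 = 31

31


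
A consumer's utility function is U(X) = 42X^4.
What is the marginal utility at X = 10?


MU = dU/dX = 42*4*X^(4-1)
MU = 168*X^3
At X = 10:
MU = 168 * 10^3
MU = 168 * 1000 = 168000

168000


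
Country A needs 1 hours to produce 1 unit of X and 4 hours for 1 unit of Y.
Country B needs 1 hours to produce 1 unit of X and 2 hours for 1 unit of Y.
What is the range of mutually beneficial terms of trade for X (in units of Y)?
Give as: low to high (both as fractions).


Opportunity cost of X for Country A = hours_X / hours_Y = 1/4 = 1/4 units of Y
Opportunity cost of X for Country B = hours_X / hours_Y = 1/2 = 1/2 units of Y
Terms of trade must be between the two opportunity costs.
Range: 1/4 to 1/2

1/4 to 1/2


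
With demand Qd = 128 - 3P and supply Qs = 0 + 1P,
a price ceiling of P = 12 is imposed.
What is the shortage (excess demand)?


At P = 12:
Qd = 128 - 3*12 = 92
Qs = 0 + 1*12 = 12
Shortage = Qd - Qs = 92 - 12 = 80

80


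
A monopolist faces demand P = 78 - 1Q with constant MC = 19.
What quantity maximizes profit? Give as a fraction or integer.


TR = P*Q = (78 - 1Q)Q = 78Q - 1Q^2
MR = dTR/dQ = 78 - 2Q
Set MR = MC:
78 - 2Q = 19
59 = 2Q
Q* = 59/2 = 59/2

59/2


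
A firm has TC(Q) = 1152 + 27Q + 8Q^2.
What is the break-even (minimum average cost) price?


AC(Q) = 1152/Q + 27 + 8Q
To minimize: dAC/dQ = -1152/Q^2 + 8 = 0
Q^2 = 1152/8 = 144
Q* = 12
Min AC = 1152/12 + 27 + 8*12
Min AC = 96 + 27 + 96 = 219

219


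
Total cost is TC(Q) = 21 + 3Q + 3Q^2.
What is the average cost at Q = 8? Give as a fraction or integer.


TC(8) = 21 + 3*8 + 3*8^2
TC(8) = 21 + 24 + 192 = 237
AC = TC/Q = 237/8 = 237/8

237/8


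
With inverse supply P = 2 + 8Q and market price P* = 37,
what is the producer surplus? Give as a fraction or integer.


Minimum supply price (at Q=0): P_min = 2
Quantity supplied at P* = 37:
Q* = (37 - 2)/8 = 35/8
PS = (1/2) * Q* * (P* - P_min)
PS = (1/2) * 35/8 * (37 - 2)
PS = (1/2) * 35/8 * 35 = 1225/16

1225/16


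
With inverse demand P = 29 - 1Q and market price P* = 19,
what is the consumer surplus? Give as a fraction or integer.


Maximum willingness to pay (at Q=0): P_max = 29
Quantity demanded at P* = 19:
Q* = (29 - 19)/1 = 10
CS = (1/2) * Q* * (P_max - P*)
CS = (1/2) * 10 * (29 - 19)
CS = (1/2) * 10 * 10 = 50

50


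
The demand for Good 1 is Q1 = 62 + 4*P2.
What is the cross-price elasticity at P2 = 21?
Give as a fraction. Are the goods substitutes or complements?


dQ1/dP2 = 4
At P2 = 21: Q1 = 62 + 4*21 = 146
Exy = (dQ1/dP2)(P2/Q1) = 4 * 21 / 146 = 42/73
Since Exy > 0, the goods are substitutes.

42/73 (substitutes)


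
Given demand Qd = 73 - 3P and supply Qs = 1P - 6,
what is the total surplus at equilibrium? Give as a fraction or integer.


Find equilibrium: 73 - 3P = 1P - 6
73 + 6 = 4P
P* = 79/4 = 79/4
Q* = 1*79/4 - 6 = 55/4
Inverse demand: P = 73/3 - Q/3, so P_max = 73/3
Inverse supply: P = 6 + Q/1, so P_min = 6
CS = (1/2) * 55/4 * (73/3 - 79/4) = 3025/96
PS = (1/2) * 55/4 * (79/4 - 6) = 3025/32
TS = CS + PS = 3025/96 + 3025/32 = 3025/24

3025/24


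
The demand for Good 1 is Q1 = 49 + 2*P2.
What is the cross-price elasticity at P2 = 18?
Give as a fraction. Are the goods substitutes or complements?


dQ1/dP2 = 2
At P2 = 18: Q1 = 49 + 2*18 = 85
Exy = (dQ1/dP2)(P2/Q1) = 2 * 18 / 85 = 36/85
Since Exy > 0, the goods are substitutes.

36/85 (substitutes)


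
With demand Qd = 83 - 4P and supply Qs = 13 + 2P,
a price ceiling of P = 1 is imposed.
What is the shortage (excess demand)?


At P = 1:
Qd = 83 - 4*1 = 79
Qs = 13 + 2*1 = 15
Shortage = Qd - Qs = 79 - 15 = 64

64


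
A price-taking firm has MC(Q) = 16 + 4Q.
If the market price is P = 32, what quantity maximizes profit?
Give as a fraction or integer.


In perfect competition, profit is maximized where P = MC.
32 = 16 + 4Q
16 = 4Q
Q* = 16/4 = 4

4


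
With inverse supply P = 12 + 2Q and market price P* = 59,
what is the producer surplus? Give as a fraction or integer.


Minimum supply price (at Q=0): P_min = 12
Quantity supplied at P* = 59:
Q* = (59 - 12)/2 = 47/2
PS = (1/2) * Q* * (P* - P_min)
PS = (1/2) * 47/2 * (59 - 12)
PS = (1/2) * 47/2 * 47 = 2209/4

2209/4


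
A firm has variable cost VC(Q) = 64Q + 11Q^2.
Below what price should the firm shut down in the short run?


AVC(Q) = VC(Q)/Q = 64 + 11Q
AVC is increasing in Q, so minimum AVC is at Q -> 0+.
Min AVC = 64
The firm should shut down if P < 64.

64


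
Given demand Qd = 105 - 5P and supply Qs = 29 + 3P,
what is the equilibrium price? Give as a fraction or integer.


At equilibrium, Qd = Qs.
105 - 5P = 29 + 3P
105 - 29 = 5P + 3P
76 = 8P
P* = 76/8 = 19/2

19/2


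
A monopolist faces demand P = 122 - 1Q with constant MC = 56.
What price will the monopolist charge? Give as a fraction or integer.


MR = 122 - 2Q
Set MR = MC: 122 - 2Q = 56
Q* = 33
Substitute into demand:
P* = 122 - 1*33 = 89

89


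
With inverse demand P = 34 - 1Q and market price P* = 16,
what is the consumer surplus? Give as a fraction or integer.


Maximum willingness to pay (at Q=0): P_max = 34
Quantity demanded at P* = 16:
Q* = (34 - 16)/1 = 18
CS = (1/2) * Q* * (P_max - P*)
CS = (1/2) * 18 * (34 - 16)
CS = (1/2) * 18 * 18 = 162

162


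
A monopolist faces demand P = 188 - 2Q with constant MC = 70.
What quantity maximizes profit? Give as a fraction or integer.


TR = P*Q = (188 - 2Q)Q = 188Q - 2Q^2
MR = dTR/dQ = 188 - 4Q
Set MR = MC:
188 - 4Q = 70
118 = 4Q
Q* = 118/4 = 59/2

59/2


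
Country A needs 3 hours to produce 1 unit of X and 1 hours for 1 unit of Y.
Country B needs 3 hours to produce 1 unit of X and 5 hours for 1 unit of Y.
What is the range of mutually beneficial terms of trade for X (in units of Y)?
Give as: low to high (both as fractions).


Opportunity cost of X for Country A = hours_X / hours_Y = 3/1 = 3 units of Y
Opportunity cost of X for Country B = hours_X / hours_Y = 3/5 = 3/5 units of Y
Terms of trade must be between the two opportunity costs.
Range: 3/5 to 3

3/5 to 3


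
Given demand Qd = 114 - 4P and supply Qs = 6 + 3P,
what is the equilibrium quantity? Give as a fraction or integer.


First find equilibrium price:
114 - 4P = 6 + 3P
P* = 108/7 = 108/7
Then substitute into demand:
Q* = 114 - 4 * 108/7 = 366/7

366/7


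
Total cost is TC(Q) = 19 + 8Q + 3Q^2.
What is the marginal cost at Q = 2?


MC = dTC/dQ = 8 + 2*3*Q
At Q = 2:
MC = 8 + 6*2
MC = 8 + 12 = 20

20


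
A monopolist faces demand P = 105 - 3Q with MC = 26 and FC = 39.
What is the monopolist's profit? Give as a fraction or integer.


MR = MC: 105 - 6Q = 26
Q* = 79/6
P* = 105 - 3*79/6 = 131/2
Profit = (P* - MC)*Q* - FC
= (131/2 - 26)*79/6 - 39
= 79/2*79/6 - 39
= 6241/12 - 39 = 5773/12

5773/12


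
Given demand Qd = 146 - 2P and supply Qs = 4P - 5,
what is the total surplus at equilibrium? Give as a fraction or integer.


Find equilibrium: 146 - 2P = 4P - 5
146 + 5 = 6P
P* = 151/6 = 151/6
Q* = 4*151/6 - 5 = 287/3
Inverse demand: P = 73 - Q/2, so P_max = 73
Inverse supply: P = 5/4 + Q/4, so P_min = 5/4
CS = (1/2) * 287/3 * (73 - 151/6) = 82369/36
PS = (1/2) * 287/3 * (151/6 - 5/4) = 82369/72
TS = CS + PS = 82369/36 + 82369/72 = 82369/24

82369/24


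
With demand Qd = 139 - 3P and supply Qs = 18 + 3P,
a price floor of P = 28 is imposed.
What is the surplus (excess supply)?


At P = 28:
Qd = 139 - 3*28 = 55
Qs = 18 + 3*28 = 102
Surplus = Qs - Qd = 102 - 55 = 47

47


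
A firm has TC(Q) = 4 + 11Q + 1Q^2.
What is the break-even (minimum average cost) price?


AC(Q) = 4/Q + 11 + 1Q
To minimize: dAC/dQ = -4/Q^2 + 1 = 0
Q^2 = 4/1 = 4
Q* = 2
Min AC = 4/2 + 11 + 1*2
Min AC = 2 + 11 + 2 = 15

15


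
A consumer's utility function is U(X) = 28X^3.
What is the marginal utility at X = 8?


MU = dU/dX = 28*3*X^(3-1)
MU = 84*X^2
At X = 8:
MU = 84 * 8^2
MU = 84 * 64 = 5376

5376


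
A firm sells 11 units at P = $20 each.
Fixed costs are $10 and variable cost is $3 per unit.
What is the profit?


Total Revenue = P * Q = 20 * 11 = $220
Total Cost = FC + VC*Q = 10 + 3*11 = $43
Profit = TR - TC = 220 - 43 = $177

$177


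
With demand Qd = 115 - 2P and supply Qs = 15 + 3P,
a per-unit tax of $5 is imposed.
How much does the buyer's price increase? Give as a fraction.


With a per-unit tax, the buyer's price increase depends on relative slopes.
Supply slope: d = 3, Demand slope: b = 2
Buyer's price increase = d * tax / (b + d)
= 3 * 5 / (2 + 3)
= 15 / 5 = 3

3


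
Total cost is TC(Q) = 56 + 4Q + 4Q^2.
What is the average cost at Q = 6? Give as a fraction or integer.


TC(6) = 56 + 4*6 + 4*6^2
TC(6) = 56 + 24 + 144 = 224
AC = TC/Q = 224/6 = 112/3

112/3


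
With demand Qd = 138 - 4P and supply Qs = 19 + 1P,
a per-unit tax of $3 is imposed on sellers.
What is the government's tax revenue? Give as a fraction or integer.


With tax on sellers, new supply: Qs' = 19 + 1(P - 3)
= 16 + 1P
New equilibrium quantity:
Q_new = 202/5
Tax revenue = tax * Q_new = 3 * 202/5 = 606/5

606/5


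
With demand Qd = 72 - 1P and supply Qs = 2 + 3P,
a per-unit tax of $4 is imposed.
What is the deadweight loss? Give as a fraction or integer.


Pre-tax equilibrium quantity: Q* = 109/2
Post-tax equilibrium quantity: Q_tax = 103/2
Reduction in quantity: Q* - Q_tax = 3
DWL = (1/2) * tax * (Q* - Q_tax)
DWL = (1/2) * 4 * 3 = 6

6


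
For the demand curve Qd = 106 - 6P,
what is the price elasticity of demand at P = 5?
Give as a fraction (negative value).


dQ/dP = -6
At P = 5: Q = 106 - 6*5 = 76
E = (dQ/dP)(P/Q) = (-6)(5/76) = -15/38

-15/38


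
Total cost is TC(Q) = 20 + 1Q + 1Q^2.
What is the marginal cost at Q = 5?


MC = dTC/dQ = 1 + 2*1*Q
At Q = 5:
MC = 1 + 2*5
MC = 1 + 10 = 11

11


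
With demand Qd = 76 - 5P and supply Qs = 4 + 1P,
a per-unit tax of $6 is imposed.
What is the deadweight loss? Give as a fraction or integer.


Pre-tax equilibrium quantity: Q* = 16
Post-tax equilibrium quantity: Q_tax = 11
Reduction in quantity: Q* - Q_tax = 5
DWL = (1/2) * tax * (Q* - Q_tax)
DWL = (1/2) * 6 * 5 = 15

15


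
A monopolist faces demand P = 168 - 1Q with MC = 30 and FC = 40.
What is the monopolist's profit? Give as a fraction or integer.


MR = MC: 168 - 2Q = 30
Q* = 69
P* = 168 - 1*69 = 99
Profit = (P* - MC)*Q* - FC
= (99 - 30)*69 - 40
= 69*69 - 40
= 4761 - 40 = 4721

4721


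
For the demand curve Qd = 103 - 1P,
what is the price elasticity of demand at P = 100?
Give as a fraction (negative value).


dQ/dP = -1
At P = 100: Q = 103 - 1*100 = 3
E = (dQ/dP)(P/Q) = (-1)(100/3) = -100/3

-100/3


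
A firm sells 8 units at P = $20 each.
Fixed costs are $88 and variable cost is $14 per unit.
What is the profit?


Total Revenue = P * Q = 20 * 8 = $160
Total Cost = FC + VC*Q = 88 + 14*8 = $200
Profit = TR - TC = 160 - 200 = $-40

$-40


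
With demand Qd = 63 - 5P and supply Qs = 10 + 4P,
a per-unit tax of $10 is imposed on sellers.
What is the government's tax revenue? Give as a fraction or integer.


With tax on sellers, new supply: Qs' = 10 + 4(P - 10)
= 4P - 30
New equilibrium quantity:
Q_new = 34/3
Tax revenue = tax * Q_new = 10 * 34/3 = 340/3

340/3


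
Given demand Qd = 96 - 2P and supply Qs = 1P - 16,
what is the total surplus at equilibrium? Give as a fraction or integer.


Find equilibrium: 96 - 2P = 1P - 16
96 + 16 = 3P
P* = 112/3 = 112/3
Q* = 1*112/3 - 16 = 64/3
Inverse demand: P = 48 - Q/2, so P_max = 48
Inverse supply: P = 16 + Q/1, so P_min = 16
CS = (1/2) * 64/3 * (48 - 112/3) = 1024/9
PS = (1/2) * 64/3 * (112/3 - 16) = 2048/9
TS = CS + PS = 1024/9 + 2048/9 = 1024/3

1024/3


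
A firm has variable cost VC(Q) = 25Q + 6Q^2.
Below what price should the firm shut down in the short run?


AVC(Q) = VC(Q)/Q = 25 + 6Q
AVC is increasing in Q, so minimum AVC is at Q -> 0+.
Min AVC = 25
The firm should shut down if P < 25.

25


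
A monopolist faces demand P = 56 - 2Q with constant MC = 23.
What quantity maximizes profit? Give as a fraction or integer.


TR = P*Q = (56 - 2Q)Q = 56Q - 2Q^2
MR = dTR/dQ = 56 - 4Q
Set MR = MC:
56 - 4Q = 23
33 = 4Q
Q* = 33/4 = 33/4

33/4


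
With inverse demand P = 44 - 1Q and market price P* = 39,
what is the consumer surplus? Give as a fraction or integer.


Maximum willingness to pay (at Q=0): P_max = 44
Quantity demanded at P* = 39:
Q* = (44 - 39)/1 = 5
CS = (1/2) * Q* * (P_max - P*)
CS = (1/2) * 5 * (44 - 39)
CS = (1/2) * 5 * 5 = 25/2

25/2


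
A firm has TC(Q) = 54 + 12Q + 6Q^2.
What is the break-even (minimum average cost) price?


AC(Q) = 54/Q + 12 + 6Q
To minimize: dAC/dQ = -54/Q^2 + 6 = 0
Q^2 = 54/6 = 9
Q* = 3
Min AC = 54/3 + 12 + 6*3
Min AC = 18 + 12 + 18 = 48

48


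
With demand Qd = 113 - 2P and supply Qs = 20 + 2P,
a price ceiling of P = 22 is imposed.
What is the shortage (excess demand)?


At P = 22:
Qd = 113 - 2*22 = 69
Qs = 20 + 2*22 = 64
Shortage = Qd - Qs = 69 - 64 = 5

5


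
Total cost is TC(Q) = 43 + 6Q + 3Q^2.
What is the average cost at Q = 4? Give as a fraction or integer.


TC(4) = 43 + 6*4 + 3*4^2
TC(4) = 43 + 24 + 48 = 115
AC = TC/Q = 115/4 = 115/4

115/4


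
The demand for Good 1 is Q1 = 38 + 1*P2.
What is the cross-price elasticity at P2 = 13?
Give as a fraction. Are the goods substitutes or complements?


dQ1/dP2 = 1
At P2 = 13: Q1 = 38 + 1*13 = 51
Exy = (dQ1/dP2)(P2/Q1) = 1 * 13 / 51 = 13/51
Since Exy > 0, the goods are substitutes.

13/51 (substitutes)


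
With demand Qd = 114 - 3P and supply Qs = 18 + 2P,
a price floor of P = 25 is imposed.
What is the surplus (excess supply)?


At P = 25:
Qd = 114 - 3*25 = 39
Qs = 18 + 2*25 = 68
Surplus = Qs - Qd = 68 - 39 = 29

29


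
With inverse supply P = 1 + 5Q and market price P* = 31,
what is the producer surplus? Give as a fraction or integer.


Minimum supply price (at Q=0): P_min = 1
Quantity supplied at P* = 31:
Q* = (31 - 1)/5 = 6
PS = (1/2) * Q* * (P* - P_min)
PS = (1/2) * 6 * (31 - 1)
PS = (1/2) * 6 * 30 = 90

90
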